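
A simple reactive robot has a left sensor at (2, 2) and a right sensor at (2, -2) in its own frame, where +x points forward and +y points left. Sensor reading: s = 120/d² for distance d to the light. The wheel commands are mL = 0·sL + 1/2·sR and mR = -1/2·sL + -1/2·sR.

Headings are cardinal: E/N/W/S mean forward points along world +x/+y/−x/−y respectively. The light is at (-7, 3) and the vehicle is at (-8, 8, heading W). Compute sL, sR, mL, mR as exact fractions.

20/3 60/29 30/29 -380/87

left sensor world pos  = (-10, 6); dL² = 18
right sensor world pos = (-10, 10); dR² = 58
sL = 120/18 = 20/3
sR = 120/58 = 60/29
mL = 0·sL + 1/2·sR = 30/29
mR = -1/2·sL + -1/2·sR = -380/87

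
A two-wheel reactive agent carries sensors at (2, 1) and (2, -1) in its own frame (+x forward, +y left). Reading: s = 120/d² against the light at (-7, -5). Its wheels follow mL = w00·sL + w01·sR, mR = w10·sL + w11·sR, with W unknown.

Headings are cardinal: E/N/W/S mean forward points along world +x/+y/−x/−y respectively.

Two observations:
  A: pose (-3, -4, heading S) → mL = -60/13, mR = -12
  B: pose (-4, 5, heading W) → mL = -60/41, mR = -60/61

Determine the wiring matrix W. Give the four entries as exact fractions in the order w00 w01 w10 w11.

-1 0 0 -1

obs A: pose=(-3,-4,S) → sL=60/13, sR=12, mL=-60/13, mR=-12
obs B: pose=(-4,5,W) → sL=60/41, sR=60/61, mL=-60/41, mR=-60/61
sensor matrix S = [[60/13, 12], [60/41, 60/61]]; det S = -423360/32513
solve [mL_A; mL_B] = S·[w00; w01] and [mR_A; mR_B] = S·[w10; w11]:
  w00 = -1, w01 = 0, w10 = 0, w11 = -1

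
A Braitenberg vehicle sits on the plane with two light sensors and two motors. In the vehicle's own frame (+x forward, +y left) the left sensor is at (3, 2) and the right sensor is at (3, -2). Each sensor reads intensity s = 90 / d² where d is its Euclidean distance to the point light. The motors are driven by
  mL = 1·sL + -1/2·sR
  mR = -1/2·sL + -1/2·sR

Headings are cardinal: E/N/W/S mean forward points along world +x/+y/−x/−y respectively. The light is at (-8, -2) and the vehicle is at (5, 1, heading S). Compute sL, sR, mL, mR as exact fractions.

left sensor world pos  = (7, -2); dL² = 225
right sensor world pos = (3, -2); dR² = 121
sL = 90/225 = 2/5
sR = 90/121 = 90/121
mL = 1·sL + -1/2·sR = 17/605
mR = -1/2·sL + -1/2·sR = -346/605

2/5 90/121 17/605 -346/605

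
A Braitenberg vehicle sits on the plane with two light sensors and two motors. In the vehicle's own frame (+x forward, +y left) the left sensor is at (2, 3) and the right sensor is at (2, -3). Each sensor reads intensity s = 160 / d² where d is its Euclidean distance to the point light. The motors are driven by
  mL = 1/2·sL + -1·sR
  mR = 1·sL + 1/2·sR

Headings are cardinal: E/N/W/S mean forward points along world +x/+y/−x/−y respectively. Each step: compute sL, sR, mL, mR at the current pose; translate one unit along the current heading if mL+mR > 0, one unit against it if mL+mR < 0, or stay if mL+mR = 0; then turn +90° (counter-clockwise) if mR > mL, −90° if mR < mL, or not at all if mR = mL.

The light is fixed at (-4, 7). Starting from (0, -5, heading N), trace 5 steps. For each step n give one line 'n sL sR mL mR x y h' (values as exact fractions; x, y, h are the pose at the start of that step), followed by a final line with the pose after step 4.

n=0: pose=(0,-5,N); sL=160/101, sR=160/149; mL=-4240/15049, mR=31920/15049; mL+mR=27680/15049 → advance +1; mR−mL=36160/15049 → turn +1·90°
n=1: pose=(0,-4,W); sL=4/5, sR=40/17; mL=-166/85, mR=168/85; mL+mR=2/85 → advance +1; mR−mL=334/85 → turn +1·90°
n=2: pose=(-1,-4,S); sL=32/41, sR=160/169; mL=-3856/6929, mR=8688/6929; mL+mR=4832/6929 → advance +1; mR−mL=12544/6929 → turn +1·90°
n=3: pose=(-1,-5,E); sL=80/53, sR=16/25; mL=152/1325, mR=2424/1325; mL+mR=2576/1325 → advance +1; mR−mL=2272/1325 → turn +1·90°
n=4: pose=(0,-5,N); sL=160/101, sR=160/149; mL=-4240/15049, mR=31920/15049; mL+mR=27680/15049 → advance +1; mR−mL=36160/15049 → turn +1·90°

0 160/101 160/149 -4240/15049 31920/15049 0 -5 N
1 4/5 40/17 -166/85 168/85 0 -4 W
2 32/41 160/169 -3856/6929 8688/6929 -1 -4 S
3 80/53 16/25 152/1325 2424/1325 -1 -5 E
4 160/101 160/149 -4240/15049 31920/15049 0 -5 N
final 0 -4 W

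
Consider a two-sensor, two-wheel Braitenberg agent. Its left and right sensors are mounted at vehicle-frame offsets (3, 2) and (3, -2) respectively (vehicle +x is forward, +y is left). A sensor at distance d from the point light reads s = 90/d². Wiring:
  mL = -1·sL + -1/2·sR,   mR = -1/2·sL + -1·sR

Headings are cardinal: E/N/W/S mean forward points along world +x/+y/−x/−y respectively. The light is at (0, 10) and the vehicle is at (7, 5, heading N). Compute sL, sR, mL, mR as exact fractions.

left sensor world pos  = (5, 8); dL² = 29
right sensor world pos = (9, 8); dR² = 85
sL = 90/29 = 90/29
sR = 90/85 = 18/17
mL = -1·sL + -1/2·sR = -1791/493
mR = -1/2·sL + -1·sR = -1287/493

90/29 18/17 -1791/493 -1287/493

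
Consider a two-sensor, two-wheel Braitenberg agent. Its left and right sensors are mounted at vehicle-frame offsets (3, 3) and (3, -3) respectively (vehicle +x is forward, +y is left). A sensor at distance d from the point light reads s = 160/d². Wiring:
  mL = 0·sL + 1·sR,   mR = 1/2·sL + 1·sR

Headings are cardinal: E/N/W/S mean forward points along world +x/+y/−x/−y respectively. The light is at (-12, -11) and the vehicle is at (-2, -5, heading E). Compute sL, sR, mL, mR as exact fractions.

16/25 80/89 80/89 2712/2225

left sensor world pos  = (1, -2); dL² = 250
right sensor world pos = (1, -8); dR² = 178
sL = 160/250 = 16/25
sR = 160/178 = 80/89
mL = 0·sL + 1·sR = 80/89
mR = 1/2·sL + 1·sR = 2712/2225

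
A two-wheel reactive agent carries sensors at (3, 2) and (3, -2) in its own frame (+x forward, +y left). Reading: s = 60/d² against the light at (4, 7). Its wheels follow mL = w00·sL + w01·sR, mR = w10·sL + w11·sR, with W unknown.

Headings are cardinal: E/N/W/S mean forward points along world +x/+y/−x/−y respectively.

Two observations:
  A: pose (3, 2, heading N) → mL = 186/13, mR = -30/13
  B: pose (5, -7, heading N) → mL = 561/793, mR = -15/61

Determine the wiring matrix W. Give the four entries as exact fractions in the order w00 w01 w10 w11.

obs A: pose=(3,2,N) → sL=60/13, sR=12, mL=186/13, mR=-30/13
obs B: pose=(5,-7,N) → sL=30/61, sR=6/13, mL=561/793, mR=-15/61
sensor matrix S = [[60/13, 12], [30/61, 6/13]]; det S = -38880/10309
solve [mL_A; mL_B] = S·[w00; w01] and [mR_A; mR_B] = S·[w10; w11]:
  w00 = 1/2, w01 = 1, w10 = -1/2, w11 = 0

1/2 1 -1/2 0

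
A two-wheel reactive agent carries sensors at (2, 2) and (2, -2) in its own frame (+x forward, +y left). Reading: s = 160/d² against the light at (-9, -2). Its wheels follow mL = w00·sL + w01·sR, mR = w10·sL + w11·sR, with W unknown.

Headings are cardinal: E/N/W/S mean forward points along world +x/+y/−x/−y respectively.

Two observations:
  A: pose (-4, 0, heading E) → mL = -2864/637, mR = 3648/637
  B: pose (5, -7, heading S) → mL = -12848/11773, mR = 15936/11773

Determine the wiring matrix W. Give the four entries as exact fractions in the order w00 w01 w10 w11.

-1/2 -1 1 1

obs A: pose=(-4,0,E) → sL=32/13, sR=160/49, mL=-2864/637, mR=3648/637
obs B: pose=(5,-7,S) → sL=32/61, sR=160/193, mL=-12848/11773, mR=15936/11773
sensor matrix S = [[32/13, 160/49], [32/61, 160/193]]; det S = 2457600/7499401
solve [mL_A; mL_B] = S·[w00; w01] and [mR_A; mR_B] = S·[w10; w11]:
  w00 = -1/2, w01 = -1, w10 = 1, w11 = 1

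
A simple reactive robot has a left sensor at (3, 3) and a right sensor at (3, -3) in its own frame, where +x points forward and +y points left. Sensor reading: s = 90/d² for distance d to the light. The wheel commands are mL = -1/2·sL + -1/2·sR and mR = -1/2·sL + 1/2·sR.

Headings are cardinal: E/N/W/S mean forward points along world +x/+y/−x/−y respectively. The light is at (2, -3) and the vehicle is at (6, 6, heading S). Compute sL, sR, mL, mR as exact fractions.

left sensor world pos  = (9, 3); dL² = 85
right sensor world pos = (3, 3); dR² = 37
sL = 90/85 = 18/17
sR = 90/37 = 90/37
mL = -1/2·sL + -1/2·sR = -1098/629
mR = -1/2·sL + 1/2·sR = 432/629

18/17 90/37 -1098/629 432/629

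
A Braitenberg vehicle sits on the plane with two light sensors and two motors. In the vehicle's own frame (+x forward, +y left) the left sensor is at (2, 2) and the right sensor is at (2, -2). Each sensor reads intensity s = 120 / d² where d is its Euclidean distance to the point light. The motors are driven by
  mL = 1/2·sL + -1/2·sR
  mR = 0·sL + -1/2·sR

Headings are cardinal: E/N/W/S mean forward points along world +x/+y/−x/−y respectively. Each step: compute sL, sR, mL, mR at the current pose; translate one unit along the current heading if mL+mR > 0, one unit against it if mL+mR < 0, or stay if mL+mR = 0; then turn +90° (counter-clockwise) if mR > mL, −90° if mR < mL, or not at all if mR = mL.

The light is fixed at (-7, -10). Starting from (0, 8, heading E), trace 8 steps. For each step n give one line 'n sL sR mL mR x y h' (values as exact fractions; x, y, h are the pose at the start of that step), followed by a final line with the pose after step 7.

n=0: pose=(0,8,E); sL=120/481, sR=120/337; mL=-8640/162097, mR=-60/337; mL+mR=-37500/162097 → advance -1; mR−mL=-60/481 → turn -1·90°
n=1: pose=(-1,8,S); sL=3/8, sR=15/34; mL=-9/272, mR=-15/68; mL+mR=-69/272 → advance -1; mR−mL=-3/16 → turn -1·90°
n=2: pose=(-1,9,W); sL=24/61, sR=120/457; mL=1824/27877, mR=-60/457; mL+mR=-1836/27877 → advance -1; mR−mL=-12/61 → turn -1·90°
n=3: pose=(0,9,N); sL=60/233, sR=20/87; mL=280/20271, mR=-10/87; mL+mR=-2050/20271 → advance -1; mR−mL=-30/233 → turn -1·90°
n=4: pose=(0,8,E); sL=120/481, sR=120/337; mL=-8640/162097, mR=-60/337; mL+mR=-37500/162097 → advance -1; mR−mL=-60/481 → turn -1·90°
n=5: pose=(-1,8,S); sL=3/8, sR=15/34; mL=-9/272, mR=-15/68; mL+mR=-69/272 → advance -1; mR−mL=-3/16 → turn -1·90°
n=6: pose=(-1,9,W); sL=24/61, sR=120/457; mL=1824/27877, mR=-60/457; mL+mR=-1836/27877 → advance -1; mR−mL=-12/61 → turn -1·90°
n=7: pose=(0,9,N); sL=60/233, sR=20/87; mL=280/20271, mR=-10/87; mL+mR=-2050/20271 → advance -1; mR−mL=-30/233 → turn -1·90°

0 120/481 120/337 -8640/162097 -60/337 0 8 E
1 3/8 15/34 -9/272 -15/68 -1 8 S
2 24/61 120/457 1824/27877 -60/457 -1 9 W
3 60/233 20/87 280/20271 -10/87 0 9 N
4 120/481 120/337 -8640/162097 -60/337 0 8 E
5 3/8 15/34 -9/272 -15/68 -1 8 S
6 24/61 120/457 1824/27877 -60/457 -1 9 W
7 60/233 20/87 280/20271 -10/87 0 9 N
final 0 8 E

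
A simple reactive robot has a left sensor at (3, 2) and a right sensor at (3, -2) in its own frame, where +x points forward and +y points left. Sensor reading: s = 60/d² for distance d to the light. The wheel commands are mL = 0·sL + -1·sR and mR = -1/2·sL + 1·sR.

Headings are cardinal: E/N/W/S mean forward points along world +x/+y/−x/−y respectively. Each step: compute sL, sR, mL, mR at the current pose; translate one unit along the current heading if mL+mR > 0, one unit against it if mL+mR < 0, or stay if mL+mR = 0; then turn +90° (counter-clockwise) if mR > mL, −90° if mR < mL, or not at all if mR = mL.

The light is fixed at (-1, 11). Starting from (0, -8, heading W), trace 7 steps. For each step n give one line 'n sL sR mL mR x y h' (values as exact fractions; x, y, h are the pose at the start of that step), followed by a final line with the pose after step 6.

n=0: pose=(0,-8,W); sL=12/89, sR=60/293; mL=-60/293, mR=3582/26077; mL+mR=-6/89 → advance -1; mR−mL=8922/26077 → turn +1·90°
n=1: pose=(1,-8,S); sL=3/25, sR=15/121; mL=-15/121, mR=387/6050; mL+mR=-3/50 → advance -1; mR−mL=1137/6050 → turn +1·90°
n=2: pose=(1,-7,E); sL=60/281, sR=12/85; mL=-12/85, mR=822/23885; mL+mR=-30/281 → advance -1; mR−mL=4194/23885 → turn +1·90°
n=3: pose=(0,-7,N); sL=30/113, sR=10/39; mL=-10/39, mR=545/4407; mL+mR=-15/113 → advance -1; mR−mL=1675/4407 → turn +1·90°
n=4: pose=(0,-8,W); sL=12/89, sR=60/293; mL=-60/293, mR=3582/26077; mL+mR=-6/89 → advance -1; mR−mL=8922/26077 → turn +1·90°
n=5: pose=(1,-8,S); sL=3/25, sR=15/121; mL=-15/121, mR=387/6050; mL+mR=-3/50 → advance -1; mR−mL=1137/6050 → turn +1·90°
n=6: pose=(1,-7,E); sL=60/281, sR=12/85; mL=-12/85, mR=822/23885; mL+mR=-30/281 → advance -1; mR−mL=4194/23885 → turn +1·90°

0 12/89 60/293 -60/293 3582/26077 0 -8 W
1 3/25 15/121 -15/121 387/6050 1 -8 S
2 60/281 12/85 -12/85 822/23885 1 -7 E
3 30/113 10/39 -10/39 545/4407 0 -7 N
4 12/89 60/293 -60/293 3582/26077 0 -8 W
5 3/25 15/121 -15/121 387/6050 1 -8 S
6 60/281 12/85 -12/85 822/23885 1 -7 E
final 0 -7 N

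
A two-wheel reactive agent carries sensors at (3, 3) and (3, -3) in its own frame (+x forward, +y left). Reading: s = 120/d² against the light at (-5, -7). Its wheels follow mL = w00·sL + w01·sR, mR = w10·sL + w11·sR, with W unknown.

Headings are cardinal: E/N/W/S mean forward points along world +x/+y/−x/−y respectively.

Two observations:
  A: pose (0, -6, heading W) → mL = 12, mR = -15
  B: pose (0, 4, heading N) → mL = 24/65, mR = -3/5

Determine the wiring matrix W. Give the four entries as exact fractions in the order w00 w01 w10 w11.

1 -1/2 -1 0

obs A: pose=(0,-6,W) → sL=15, sR=6, mL=12, mR=-15
obs B: pose=(0,4,N) → sL=3/5, sR=6/13, mL=24/65, mR=-3/5
sensor matrix S = [[15, 6], [3/5, 6/13]]; det S = 216/65
solve [mL_A; mL_B] = S·[w00; w01] and [mR_A; mR_B] = S·[w10; w11]:
  w00 = 1, w01 = -1/2, w10 = -1, w11 = 0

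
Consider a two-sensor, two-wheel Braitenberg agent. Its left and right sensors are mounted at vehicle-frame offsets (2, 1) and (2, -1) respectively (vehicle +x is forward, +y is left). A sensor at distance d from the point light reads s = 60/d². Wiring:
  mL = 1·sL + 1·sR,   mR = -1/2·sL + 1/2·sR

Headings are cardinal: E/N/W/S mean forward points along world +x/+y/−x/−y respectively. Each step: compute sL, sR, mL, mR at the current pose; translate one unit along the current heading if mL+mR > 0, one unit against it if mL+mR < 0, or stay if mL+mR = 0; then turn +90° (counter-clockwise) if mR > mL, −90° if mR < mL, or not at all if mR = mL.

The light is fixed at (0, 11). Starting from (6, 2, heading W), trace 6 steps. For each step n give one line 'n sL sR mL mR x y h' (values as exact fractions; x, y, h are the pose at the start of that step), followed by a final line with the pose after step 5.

0 15/29 3/4 147/116 27/232 6 2 W
1 12/13 12/17 360/221 -24/221 5 2 N
2 30/49 6/13 684/637 -48/637 5 3 E
3 60/149 12/25 3288/3725 144/3725 6 3 S
4 15/29 3/4 147/116 27/232 6 2 W
5 12/13 12/17 360/221 -24/221 5 2 N
final 5 3 E

n=0: pose=(6,2,W); sL=15/29, sR=3/4; mL=147/116, mR=27/232; mL+mR=321/232 → advance +1; mR−mL=-267/232 → turn -1·90°
n=1: pose=(5,2,N); sL=12/13, sR=12/17; mL=360/221, mR=-24/221; mL+mR=336/221 → advance +1; mR−mL=-384/221 → turn -1·90°
n=2: pose=(5,3,E); sL=30/49, sR=6/13; mL=684/637, mR=-48/637; mL+mR=636/637 → advance +1; mR−mL=-732/637 → turn -1·90°
n=3: pose=(6,3,S); sL=60/149, sR=12/25; mL=3288/3725, mR=144/3725; mL+mR=3432/3725 → advance +1; mR−mL=-3144/3725 → turn -1·90°
n=4: pose=(6,2,W); sL=15/29, sR=3/4; mL=147/116, mR=27/232; mL+mR=321/232 → advance +1; mR−mL=-267/232 → turn -1·90°
n=5: pose=(5,2,N); sL=12/13, sR=12/17; mL=360/221, mR=-24/221; mL+mR=336/221 → advance +1; mR−mL=-384/221 → turn -1·90°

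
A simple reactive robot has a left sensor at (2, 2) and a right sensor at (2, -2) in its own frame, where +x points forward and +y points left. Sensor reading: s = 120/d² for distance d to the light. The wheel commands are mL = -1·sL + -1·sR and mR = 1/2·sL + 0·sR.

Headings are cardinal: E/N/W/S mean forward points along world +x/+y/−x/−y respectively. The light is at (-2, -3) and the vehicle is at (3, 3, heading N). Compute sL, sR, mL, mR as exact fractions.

left sensor world pos  = (1, 5); dL² = 73
right sensor world pos = (5, 5); dR² = 113
sL = 120/73 = 120/73
sR = 120/113 = 120/113
mL = -1·sL + -1·sR = -22320/8249
mR = 1/2·sL + 0·sR = 60/73

120/73 120/113 -22320/8249 60/73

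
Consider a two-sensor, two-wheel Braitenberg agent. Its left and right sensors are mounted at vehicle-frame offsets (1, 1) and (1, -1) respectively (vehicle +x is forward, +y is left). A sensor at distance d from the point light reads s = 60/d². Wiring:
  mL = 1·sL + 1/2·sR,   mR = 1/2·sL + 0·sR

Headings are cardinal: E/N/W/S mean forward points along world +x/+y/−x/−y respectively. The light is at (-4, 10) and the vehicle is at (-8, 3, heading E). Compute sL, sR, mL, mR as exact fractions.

left sensor world pos  = (-7, 4); dL² = 45
right sensor world pos = (-7, 2); dR² = 73
sL = 60/45 = 4/3
sR = 60/73 = 60/73
mL = 1·sL + 1/2·sR = 382/219
mR = 1/2·sL + 0·sR = 2/3

4/3 60/73 382/219 2/3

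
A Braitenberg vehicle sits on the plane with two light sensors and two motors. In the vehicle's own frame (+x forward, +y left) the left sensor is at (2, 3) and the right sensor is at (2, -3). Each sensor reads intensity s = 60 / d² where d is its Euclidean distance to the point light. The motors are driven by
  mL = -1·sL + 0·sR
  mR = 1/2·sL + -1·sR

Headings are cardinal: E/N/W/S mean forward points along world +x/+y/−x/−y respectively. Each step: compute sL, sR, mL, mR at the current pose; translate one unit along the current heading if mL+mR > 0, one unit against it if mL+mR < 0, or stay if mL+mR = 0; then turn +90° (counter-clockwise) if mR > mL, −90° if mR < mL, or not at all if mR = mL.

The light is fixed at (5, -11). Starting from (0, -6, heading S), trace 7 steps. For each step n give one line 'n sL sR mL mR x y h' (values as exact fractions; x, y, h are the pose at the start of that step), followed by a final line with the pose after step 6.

n=0: pose=(0,-6,S); sL=60/13, sR=60/73; mL=-60/13, mR=1410/949; mL+mR=-2970/949 → advance -1; mR−mL=5790/949 → turn +1·90°
n=1: pose=(0,-5,E); sL=2/3, sR=10/3; mL=-2/3, mR=-3; mL+mR=-11/3 → advance -1; mR−mL=-7/3 → turn -1·90°
n=2: pose=(-1,-5,S); sL=12/5, sR=60/97; mL=-12/5, mR=282/485; mL+mR=-882/485 → advance -1; mR−mL=1446/485 → turn +1·90°
n=3: pose=(-1,-4,E); sL=15/29, sR=15/8; mL=-15/29, mR=-375/232; mL+mR=-495/232 → advance -1; mR−mL=-255/232 → turn -1·90°
n=4: pose=(-2,-4,S); sL=60/41, sR=12/25; mL=-60/41, mR=258/1025; mL+mR=-1242/1025 → advance -1; mR−mL=1758/1025 → turn +1·90°
n=5: pose=(-2,-3,E); sL=30/73, sR=6/5; mL=-30/73, mR=-363/365; mL+mR=-513/365 → advance -1; mR−mL=-213/365 → turn -1·90°
n=6: pose=(-3,-3,S); sL=60/61, sR=60/157; mL=-60/61, mR=1050/9577; mL+mR=-8370/9577 → advance -1; mR−mL=10470/9577 → turn +1·90°

0 60/13 60/73 -60/13 1410/949 0 -6 S
1 2/3 10/3 -2/3 -3 0 -5 E
2 12/5 60/97 -12/5 282/485 -1 -5 S
3 15/29 15/8 -15/29 -375/232 -1 -4 E
4 60/41 12/25 -60/41 258/1025 -2 -4 S
5 30/73 6/5 -30/73 -363/365 -2 -3 E
6 60/61 60/157 -60/61 1050/9577 -3 -3 S
final -3 -2 E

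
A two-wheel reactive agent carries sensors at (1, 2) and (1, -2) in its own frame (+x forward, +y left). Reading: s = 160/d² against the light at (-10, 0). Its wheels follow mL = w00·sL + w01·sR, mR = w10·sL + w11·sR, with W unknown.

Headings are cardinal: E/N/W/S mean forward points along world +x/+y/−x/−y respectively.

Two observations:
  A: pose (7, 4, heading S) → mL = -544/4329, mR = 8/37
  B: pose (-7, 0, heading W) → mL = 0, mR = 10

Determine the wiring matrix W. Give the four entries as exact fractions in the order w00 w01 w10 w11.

1/2 -1/2 1/2 0

obs A: pose=(7,4,S) → sL=16/37, sR=80/117, mL=-544/4329, mR=8/37
obs B: pose=(-7,0,W) → sL=20, sR=20, mL=0, mR=10
sensor matrix S = [[16/37, 80/117], [20, 20]]; det S = -21760/4329
solve [mL_A; mL_B] = S·[w00; w01] and [mR_A; mR_B] = S·[w10; w11]:
  w00 = 1/2, w01 = -1/2, w10 = 1/2, w11 = 0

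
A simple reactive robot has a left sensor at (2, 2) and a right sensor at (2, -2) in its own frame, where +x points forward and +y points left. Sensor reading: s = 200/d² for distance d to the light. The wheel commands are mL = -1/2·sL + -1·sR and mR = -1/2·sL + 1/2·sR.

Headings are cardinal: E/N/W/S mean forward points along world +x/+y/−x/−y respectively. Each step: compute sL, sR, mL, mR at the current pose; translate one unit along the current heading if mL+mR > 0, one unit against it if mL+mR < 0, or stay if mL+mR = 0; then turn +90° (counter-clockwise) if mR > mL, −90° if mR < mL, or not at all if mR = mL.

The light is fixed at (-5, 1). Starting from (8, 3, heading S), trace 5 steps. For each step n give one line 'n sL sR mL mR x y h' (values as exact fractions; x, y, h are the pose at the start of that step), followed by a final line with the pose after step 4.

n=0: pose=(8,3,S); sL=8/9, sR=200/121; mL=-2284/1089, mR=416/1089; mL+mR=-1868/1089 → advance -1; mR−mL=300/121 → turn +1·90°
n=1: pose=(8,4,E); sL=4/5, sR=100/113; mL=-726/565, mR=24/565; mL+mR=-702/565 → advance -1; mR−mL=150/113 → turn +1·90°
n=2: pose=(7,4,N); sL=8/5, sR=200/221; mL=-1884/1105, mR=-384/1105; mL+mR=-2268/1105 → advance -1; mR−mL=300/221 → turn +1·90°
n=3: pose=(7,3,W); sL=2, sR=50/29; mL=-79/29, mR=-4/29; mL+mR=-83/29 → advance -1; mR−mL=75/29 → turn +1·90°
n=4: pose=(8,3,S); sL=8/9, sR=200/121; mL=-2284/1089, mR=416/1089; mL+mR=-1868/1089 → advance -1; mR−mL=300/121 → turn +1·90°

0 8/9 200/121 -2284/1089 416/1089 8 3 S
1 4/5 100/113 -726/565 24/565 8 4 E
2 8/5 200/221 -1884/1105 -384/1105 7 4 N
3 2 50/29 -79/29 -4/29 7 3 W
4 8/9 200/121 -2284/1089 416/1089 8 3 S
final 8 4 E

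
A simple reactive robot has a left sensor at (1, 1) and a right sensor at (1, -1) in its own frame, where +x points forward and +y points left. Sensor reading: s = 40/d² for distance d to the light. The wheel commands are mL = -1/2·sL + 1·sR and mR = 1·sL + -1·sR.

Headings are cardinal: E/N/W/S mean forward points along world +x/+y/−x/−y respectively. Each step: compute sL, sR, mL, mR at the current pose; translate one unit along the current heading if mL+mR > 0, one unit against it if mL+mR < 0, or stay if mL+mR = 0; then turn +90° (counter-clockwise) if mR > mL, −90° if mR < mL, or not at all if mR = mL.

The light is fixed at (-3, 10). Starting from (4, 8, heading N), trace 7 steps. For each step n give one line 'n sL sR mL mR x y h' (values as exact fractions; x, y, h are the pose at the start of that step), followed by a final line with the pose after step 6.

n=0: pose=(4,8,N); sL=40/37, sR=8/13; mL=36/481, mR=224/481; mL+mR=20/37 → advance +1; mR−mL=188/481 → turn +1·90°
n=1: pose=(4,9,W); sL=1, sR=10/9; mL=11/18, mR=-1/9; mL+mR=1/2 → advance +1; mR−mL=-13/18 → turn -1·90°
n=2: pose=(3,9,N); sL=8/5, sR=40/49; mL=4/245, mR=192/245; mL+mR=4/5 → advance +1; mR−mL=188/245 → turn +1·90°
n=3: pose=(3,10,W); sL=20/13, sR=20/13; mL=10/13, mR=0; mL+mR=10/13 → advance +1; mR−mL=-10/13 → turn -1·90°
n=4: pose=(2,10,N); sL=40/17, sR=40/37; mL=-60/629, mR=800/629; mL+mR=20/17 → advance +1; mR−mL=860/629 → turn +1·90°
n=5: pose=(2,11,W); sL=5/2, sR=2; mL=3/4, mR=1/2; mL+mR=5/4 → advance +1; mR−mL=-1/4 → turn -1·90°
n=6: pose=(1,11,N); sL=40/13, sR=40/29; mL=-60/377, mR=640/377; mL+mR=20/13 → advance +1; mR−mL=700/377 → turn +1·90°

0 40/37 8/13 36/481 224/481 4 8 N
1 1 10/9 11/18 -1/9 4 9 W
2 8/5 40/49 4/245 192/245 3 9 N
3 20/13 20/13 10/13 0 3 10 W
4 40/17 40/37 -60/629 800/629 2 10 N
5 5/2 2 3/4 1/2 2 11 W
6 40/13 40/29 -60/377 640/377 1 11 N
final 1 12 W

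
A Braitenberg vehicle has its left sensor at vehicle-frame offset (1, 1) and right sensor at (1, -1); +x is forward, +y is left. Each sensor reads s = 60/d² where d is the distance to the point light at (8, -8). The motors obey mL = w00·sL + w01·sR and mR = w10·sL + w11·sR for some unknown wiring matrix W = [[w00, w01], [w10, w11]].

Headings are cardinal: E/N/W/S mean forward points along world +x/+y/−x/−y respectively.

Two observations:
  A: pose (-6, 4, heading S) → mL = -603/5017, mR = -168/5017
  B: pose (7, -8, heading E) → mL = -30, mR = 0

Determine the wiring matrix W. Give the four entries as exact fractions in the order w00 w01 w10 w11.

-1 1/2 -1 1

obs A: pose=(-6,4,S) → sL=6/29, sR=30/173, mL=-603/5017, mR=-168/5017
obs B: pose=(7,-8,E) → sL=60, sR=60, mL=-30, mR=0
sensor matrix S = [[6/29, 30/173], [60, 60]]; det S = 10080/5017
solve [mL_A; mL_B] = S·[w00; w01] and [mR_A; mR_B] = S·[w10; w11]:
  w00 = -1, w01 = 1/2, w10 = -1, w11 = 1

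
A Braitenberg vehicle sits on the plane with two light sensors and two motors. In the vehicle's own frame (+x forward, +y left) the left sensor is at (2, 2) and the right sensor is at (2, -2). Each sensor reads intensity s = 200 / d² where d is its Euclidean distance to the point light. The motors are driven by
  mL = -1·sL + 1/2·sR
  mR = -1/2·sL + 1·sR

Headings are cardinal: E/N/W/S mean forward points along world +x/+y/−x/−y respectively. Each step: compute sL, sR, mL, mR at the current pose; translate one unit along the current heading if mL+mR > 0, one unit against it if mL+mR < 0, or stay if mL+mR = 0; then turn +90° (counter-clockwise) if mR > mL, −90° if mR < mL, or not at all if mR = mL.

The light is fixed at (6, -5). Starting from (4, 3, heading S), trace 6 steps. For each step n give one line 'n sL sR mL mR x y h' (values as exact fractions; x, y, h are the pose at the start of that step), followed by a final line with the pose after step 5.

n=0: pose=(4,3,S); sL=50/9, sR=50/13; mL=-425/117, mR=125/117; mL+mR=-100/39 → advance -1; mR−mL=550/117 → turn +1·90°
n=1: pose=(4,4,E); sL=200/121, sR=200/49; mL=2300/5929, mR=19300/5929; mL+mR=21600/5929 → advance +1; mR−mL=17000/5929 → turn +1·90°
n=2: pose=(5,4,N); sL=20/13, sR=100/61; mL=-570/793, mR=690/793; mL+mR=120/793 → advance +1; mR−mL=1260/793 → turn +1·90°
n=3: pose=(5,5,W); sL=200/73, sR=200/153; mL=-23300/11169, mR=-700/11169; mL+mR=-8000/3723 → advance -1; mR−mL=22600/11169 → turn +1·90°
n=4: pose=(6,5,S); sL=50/17, sR=50/17; mL=-25/17, mR=25/17; mL+mR=0 → advance +0; mR−mL=50/17 → turn +1·90°
n=5: pose=(6,5,E); sL=50/37, sR=50/17; mL=75/629, mR=1425/629; mL+mR=1500/629 → advance +1; mR−mL=1350/629 → turn +1·90°

0 50/9 50/13 -425/117 125/117 4 3 S
1 200/121 200/49 2300/5929 19300/5929 4 4 E
2 20/13 100/61 -570/793 690/793 5 4 N
3 200/73 200/153 -23300/11169 -700/11169 5 5 W
4 50/17 50/17 -25/17 25/17 6 5 S
5 50/37 50/17 75/629 1425/629 6 5 E
final 7 5 N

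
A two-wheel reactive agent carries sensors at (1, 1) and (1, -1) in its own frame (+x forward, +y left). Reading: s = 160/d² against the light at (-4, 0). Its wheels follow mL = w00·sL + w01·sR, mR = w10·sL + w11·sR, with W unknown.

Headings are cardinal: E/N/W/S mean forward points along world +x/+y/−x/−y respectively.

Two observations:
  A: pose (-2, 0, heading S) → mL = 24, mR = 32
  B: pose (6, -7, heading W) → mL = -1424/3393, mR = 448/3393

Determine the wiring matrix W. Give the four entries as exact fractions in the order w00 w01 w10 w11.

obs A: pose=(-2,0,S) → sL=16, sR=80, mL=24, mR=32
obs B: pose=(6,-7,W) → sL=32/29, sR=160/117, mL=-1424/3393, mR=448/3393
sensor matrix S = [[16, 80], [32/29, 160/117]]; det S = -225280/3393
solve [mL_A; mL_B] = S·[w00; w01] and [mR_A; mR_B] = S·[w10; w11]:
  w00 = -1, w01 = 1/2, w10 = -1/2, w11 = 1/2

-1 1/2 -1/2 1/2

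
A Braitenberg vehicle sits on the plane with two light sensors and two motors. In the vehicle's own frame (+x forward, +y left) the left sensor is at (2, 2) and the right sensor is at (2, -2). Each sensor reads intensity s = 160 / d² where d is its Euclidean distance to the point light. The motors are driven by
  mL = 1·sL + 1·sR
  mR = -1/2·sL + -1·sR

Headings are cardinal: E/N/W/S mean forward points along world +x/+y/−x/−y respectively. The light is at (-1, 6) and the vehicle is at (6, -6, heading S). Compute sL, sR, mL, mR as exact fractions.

160/277 160/221 79680/61217 -62000/61217

left sensor world pos  = (8, -8); dL² = 277
right sensor world pos = (4, -8); dR² = 221
sL = 160/277 = 160/277
sR = 160/221 = 160/221
mL = 1·sL + 1·sR = 79680/61217
mR = -1/2·sL + -1·sR = -62000/61217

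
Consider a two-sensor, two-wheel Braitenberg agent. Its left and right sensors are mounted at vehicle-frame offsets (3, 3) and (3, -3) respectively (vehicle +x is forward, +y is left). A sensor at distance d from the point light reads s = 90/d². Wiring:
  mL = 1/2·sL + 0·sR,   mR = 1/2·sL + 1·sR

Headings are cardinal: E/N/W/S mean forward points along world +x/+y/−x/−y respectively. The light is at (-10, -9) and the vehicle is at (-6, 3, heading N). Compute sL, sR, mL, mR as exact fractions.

45/113 45/137 45/226 16335/30962

left sensor world pos  = (-9, 6); dL² = 226
right sensor world pos = (-3, 6); dR² = 274
sL = 90/226 = 45/113
sR = 90/274 = 45/137
mL = 1/2·sL + 0·sR = 45/226
mR = 1/2·sL + 1·sR = 16335/30962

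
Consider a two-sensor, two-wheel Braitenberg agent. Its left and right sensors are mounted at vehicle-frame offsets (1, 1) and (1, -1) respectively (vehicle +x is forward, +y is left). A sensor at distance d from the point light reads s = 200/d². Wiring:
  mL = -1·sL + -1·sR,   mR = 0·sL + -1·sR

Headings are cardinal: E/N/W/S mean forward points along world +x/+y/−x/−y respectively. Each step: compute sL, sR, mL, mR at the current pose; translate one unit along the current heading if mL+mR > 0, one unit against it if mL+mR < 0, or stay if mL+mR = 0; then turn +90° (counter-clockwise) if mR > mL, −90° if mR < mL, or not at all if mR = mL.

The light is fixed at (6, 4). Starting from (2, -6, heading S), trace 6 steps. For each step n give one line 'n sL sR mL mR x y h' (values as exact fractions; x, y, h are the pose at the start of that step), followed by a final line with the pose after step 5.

0 20/13 100/73 -2760/949 -100/73 2 -6 S
1 200/73 200/109 -36400/7957 -200/109 2 -5 E
2 2 5/2 -9/2 -5/2 1 -5 N
3 200/157 200/117 -54800/18369 -200/117 1 -6 W
4 20/13 100/73 -2760/949 -100/73 2 -6 S
5 200/73 200/109 -36400/7957 -200/109 2 -5 E
final 1 -5 N

n=0: pose=(2,-6,S); sL=20/13, sR=100/73; mL=-2760/949, mR=-100/73; mL+mR=-4060/949 → advance -1; mR−mL=20/13 → turn +1·90°
n=1: pose=(2,-5,E); sL=200/73, sR=200/109; mL=-36400/7957, mR=-200/109; mL+mR=-51000/7957 → advance -1; mR−mL=200/73 → turn +1·90°
n=2: pose=(1,-5,N); sL=2, sR=5/2; mL=-9/2, mR=-5/2; mL+mR=-7 → advance -1; mR−mL=2 → turn +1·90°
n=3: pose=(1,-6,W); sL=200/157, sR=200/117; mL=-54800/18369, mR=-200/117; mL+mR=-86200/18369 → advance -1; mR−mL=200/157 → turn +1·90°
n=4: pose=(2,-6,S); sL=20/13, sR=100/73; mL=-2760/949, mR=-100/73; mL+mR=-4060/949 → advance -1; mR−mL=20/13 → turn +1·90°
n=5: pose=(2,-5,E); sL=200/73, sR=200/109; mL=-36400/7957, mR=-200/109; mL+mR=-51000/7957 → advance -1; mR−mL=200/73 → turn +1·90°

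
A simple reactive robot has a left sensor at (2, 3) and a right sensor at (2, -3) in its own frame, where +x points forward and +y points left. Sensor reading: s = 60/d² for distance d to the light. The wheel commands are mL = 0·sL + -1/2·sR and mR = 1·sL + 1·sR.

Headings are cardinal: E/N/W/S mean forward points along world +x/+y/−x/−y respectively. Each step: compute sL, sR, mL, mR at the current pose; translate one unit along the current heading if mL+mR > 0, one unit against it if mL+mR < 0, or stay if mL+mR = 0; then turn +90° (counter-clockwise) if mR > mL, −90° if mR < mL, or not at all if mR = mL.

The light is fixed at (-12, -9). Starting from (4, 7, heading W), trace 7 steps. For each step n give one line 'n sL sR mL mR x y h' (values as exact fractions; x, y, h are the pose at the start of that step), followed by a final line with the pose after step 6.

n=0: pose=(4,7,W); sL=12/73, sR=60/557; mL=-30/557, mR=11064/40661; mL+mR=8874/40661 → advance +1; mR−mL=13254/40661 → turn +1·90°
n=1: pose=(3,7,S); sL=3/26, sR=3/17; mL=-3/34, mR=129/442; mL+mR=45/221 → advance +1; mR−mL=84/221 → turn +1·90°
n=2: pose=(3,6,E); sL=60/613, sR=60/433; mL=-30/433, mR=62760/265429; mL+mR=44370/265429 → advance +1; mR−mL=81150/265429 → turn +1·90°
n=3: pose=(4,6,N); sL=30/229, sR=6/65; mL=-3/65, mR=3324/14885; mL+mR=2637/14885 → advance +1; mR−mL=4011/14885 → turn +1·90°
n=4: pose=(4,7,W); sL=12/73, sR=60/557; mL=-30/557, mR=11064/40661; mL+mR=8874/40661 → advance +1; mR−mL=13254/40661 → turn +1·90°
n=5: pose=(3,7,S); sL=3/26, sR=3/17; mL=-3/34, mR=129/442; mL+mR=45/221 → advance +1; mR−mL=84/221 → turn +1·90°
n=6: pose=(3,6,E); sL=60/613, sR=60/433; mL=-30/433, mR=62760/265429; mL+mR=44370/265429 → advance +1; mR−mL=81150/265429 → turn +1·90°

0 12/73 60/557 -30/557 11064/40661 4 7 W
1 3/26 3/17 -3/34 129/442 3 7 S
2 60/613 60/433 -30/433 62760/265429 3 6 E
3 30/229 6/65 -3/65 3324/14885 4 6 N
4 12/73 60/557 -30/557 11064/40661 4 7 W
5 3/26 3/17 -3/34 129/442 3 7 S
6 60/613 60/433 -30/433 62760/265429 3 6 E
final 4 6 N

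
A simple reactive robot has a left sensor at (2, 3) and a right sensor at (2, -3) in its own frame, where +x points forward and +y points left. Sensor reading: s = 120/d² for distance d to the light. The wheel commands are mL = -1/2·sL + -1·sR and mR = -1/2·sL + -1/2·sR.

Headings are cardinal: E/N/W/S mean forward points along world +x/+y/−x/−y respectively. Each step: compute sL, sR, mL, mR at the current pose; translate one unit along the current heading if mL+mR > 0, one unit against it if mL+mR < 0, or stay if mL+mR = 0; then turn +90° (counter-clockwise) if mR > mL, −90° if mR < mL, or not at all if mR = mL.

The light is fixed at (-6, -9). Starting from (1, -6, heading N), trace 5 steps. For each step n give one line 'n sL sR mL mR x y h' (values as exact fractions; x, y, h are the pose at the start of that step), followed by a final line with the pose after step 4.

n=0: pose=(1,-6,N); sL=120/41, sR=24/25; mL=-2484/1025, mR=-1992/1025; mL+mR=-4476/1025 → advance -1; mR−mL=12/25 → turn +1·90°
n=1: pose=(1,-7,W); sL=60/13, sR=12/5; mL=-306/65, mR=-228/65; mL+mR=-534/65 → advance -1; mR−mL=6/5 → turn +1·90°
n=2: pose=(2,-7,S); sL=120/121, sR=24/5; mL=-3204/605, mR=-1752/605; mL+mR=-4956/605 → advance -1; mR−mL=12/5 → turn +1·90°
n=3: pose=(2,-6,E); sL=15/17, sR=6/5; mL=-279/170, mR=-177/170; mL+mR=-228/85 → advance -1; mR−mL=3/5 → turn +1·90°
n=4: pose=(1,-6,N); sL=120/41, sR=24/25; mL=-2484/1025, mR=-1992/1025; mL+mR=-4476/1025 → advance -1; mR−mL=12/25 → turn +1·90°

0 120/41 24/25 -2484/1025 -1992/1025 1 -6 N
1 60/13 12/5 -306/65 -228/65 1 -7 W
2 120/121 24/5 -3204/605 -1752/605 2 -7 S
3 15/17 6/5 -279/170 -177/170 2 -6 E
4 120/41 24/25 -2484/1025 -1992/1025 1 -6 N
final 1 -7 W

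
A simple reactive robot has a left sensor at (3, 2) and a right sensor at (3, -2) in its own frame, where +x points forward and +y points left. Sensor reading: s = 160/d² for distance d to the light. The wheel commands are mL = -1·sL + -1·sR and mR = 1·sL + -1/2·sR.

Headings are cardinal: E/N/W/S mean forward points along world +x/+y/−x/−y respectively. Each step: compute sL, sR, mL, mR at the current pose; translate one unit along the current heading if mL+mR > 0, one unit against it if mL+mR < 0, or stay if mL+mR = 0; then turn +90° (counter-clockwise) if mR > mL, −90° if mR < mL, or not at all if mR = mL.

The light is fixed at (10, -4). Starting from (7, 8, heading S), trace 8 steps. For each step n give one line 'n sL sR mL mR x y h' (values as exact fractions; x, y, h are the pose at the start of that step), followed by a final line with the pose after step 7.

0 80/41 80/53 -7520/2173 2600/2173 7 8 S
1 32/45 160/121 -11072/5445 272/5445 7 9 E
2 40/73 8/13 -1104/949 228/949 6 9 N
3 160/149 32/49 -12608/7301 5456/7301 6 8 W
4 80/41 80/53 -7520/2173 2600/2173 7 8 S
5 32/45 160/121 -11072/5445 272/5445 7 9 E
6 40/73 8/13 -1104/949 228/949 6 9 N
7 160/149 32/49 -12608/7301 5456/7301 6 8 W
final 7 8 S

n=0: pose=(7,8,S); sL=80/41, sR=80/53; mL=-7520/2173, mR=2600/2173; mL+mR=-120/53 → advance -1; mR−mL=10120/2173 → turn +1·90°
n=1: pose=(7,9,E); sL=32/45, sR=160/121; mL=-11072/5445, mR=272/5445; mL+mR=-240/121 → advance -1; mR−mL=11344/5445 → turn +1·90°
n=2: pose=(6,9,N); sL=40/73, sR=8/13; mL=-1104/949, mR=228/949; mL+mR=-12/13 → advance -1; mR−mL=1332/949 → turn +1·90°
n=3: pose=(6,8,W); sL=160/149, sR=32/49; mL=-12608/7301, mR=5456/7301; mL+mR=-48/49 → advance -1; mR−mL=18064/7301 → turn +1·90°
n=4: pose=(7,8,S); sL=80/41, sR=80/53; mL=-7520/2173, mR=2600/2173; mL+mR=-120/53 → advance -1; mR−mL=10120/2173 → turn +1·90°
n=5: pose=(7,9,E); sL=32/45, sR=160/121; mL=-11072/5445, mR=272/5445; mL+mR=-240/121 → advance -1; mR−mL=11344/5445 → turn +1·90°
n=6: pose=(6,9,N); sL=40/73, sR=8/13; mL=-1104/949, mR=228/949; mL+mR=-12/13 → advance -1; mR−mL=1332/949 → turn +1·90°
n=7: pose=(6,8,W); sL=160/149, sR=32/49; mL=-12608/7301, mR=5456/7301; mL+mR=-48/49 → advance -1; mR−mL=18064/7301 → turn +1·90°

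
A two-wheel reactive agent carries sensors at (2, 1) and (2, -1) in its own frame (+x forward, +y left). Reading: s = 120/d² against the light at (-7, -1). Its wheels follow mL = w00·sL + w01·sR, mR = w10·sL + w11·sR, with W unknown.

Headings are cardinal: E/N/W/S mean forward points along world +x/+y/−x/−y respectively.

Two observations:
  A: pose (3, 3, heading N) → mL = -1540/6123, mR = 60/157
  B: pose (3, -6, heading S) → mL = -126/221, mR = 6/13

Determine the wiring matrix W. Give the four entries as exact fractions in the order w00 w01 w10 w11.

obs A: pose=(3,3,N) → sL=40/39, sR=120/157, mL=-1540/6123, mR=60/157
obs B: pose=(3,-6,S) → sL=12/17, sR=12/13, mL=-126/221, mR=6/13
sensor matrix S = [[40/39, 120/157], [12/17, 12/13]]; det S = 183680/451061
solve [mL_A; mL_B] = S·[w00; w01] and [mR_A; mR_B] = S·[w10; w11]:
  w00 = 1/2, w01 = -1, w10 = 0, w11 = 1/2

1/2 -1 0 1/2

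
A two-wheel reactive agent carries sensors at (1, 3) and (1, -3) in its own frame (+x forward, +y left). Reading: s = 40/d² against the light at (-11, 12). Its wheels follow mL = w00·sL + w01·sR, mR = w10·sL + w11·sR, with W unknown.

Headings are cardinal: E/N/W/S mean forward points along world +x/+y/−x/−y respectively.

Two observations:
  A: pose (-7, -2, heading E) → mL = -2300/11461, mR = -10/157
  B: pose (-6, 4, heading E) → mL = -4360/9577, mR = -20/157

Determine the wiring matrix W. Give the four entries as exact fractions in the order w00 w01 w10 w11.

-1/2 -1/2 0 -1/2

obs A: pose=(-7,-2,E) → sL=20/73, sR=20/157, mL=-2300/11461, mR=-10/157
obs B: pose=(-6,4,E) → sL=40/61, sR=40/157, mL=-4360/9577, mR=-20/157
sensor matrix S = [[20/73, 20/157], [40/61, 40/157]]; det S = -9600/699121
solve [mL_A; mL_B] = S·[w00; w01] and [mR_A; mR_B] = S·[w10; w11]:
  w00 = -1/2, w01 = -1/2, w10 = 0, w11 = -1/2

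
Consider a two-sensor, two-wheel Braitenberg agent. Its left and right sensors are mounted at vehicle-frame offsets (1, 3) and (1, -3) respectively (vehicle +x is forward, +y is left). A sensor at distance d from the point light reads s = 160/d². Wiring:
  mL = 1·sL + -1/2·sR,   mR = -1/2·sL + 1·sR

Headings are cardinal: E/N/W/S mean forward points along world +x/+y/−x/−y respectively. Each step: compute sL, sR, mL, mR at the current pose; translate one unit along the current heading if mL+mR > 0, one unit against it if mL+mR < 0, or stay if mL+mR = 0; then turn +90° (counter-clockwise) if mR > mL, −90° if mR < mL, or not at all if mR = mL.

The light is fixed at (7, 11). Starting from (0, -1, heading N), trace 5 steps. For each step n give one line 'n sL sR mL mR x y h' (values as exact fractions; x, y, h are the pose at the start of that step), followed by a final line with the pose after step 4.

n=0: pose=(0,-1,N); sL=160/221, sR=160/137; mL=4240/30277, mR=24400/30277; mL+mR=28640/30277 → advance +1; mR−mL=20160/30277 → turn +1·90°
n=1: pose=(0,0,W); sL=8/13, sR=5/4; mL=-1/104, mR=49/52; mL+mR=97/104 → advance +1; mR−mL=99/104 → turn +1·90°
n=2: pose=(-1,0,S); sL=160/169, sR=32/53; mL=5776/8957, mR=1168/8957; mL+mR=6944/8957 → advance +1; mR−mL=-4608/8957 → turn -1·90°
n=3: pose=(-1,-1,W); sL=80/153, sR=80/81; mL=40/1377, mR=1000/1377; mL+mR=1040/1377 → advance +1; mR−mL=320/459 → turn +1·90°
n=4: pose=(-2,-1,S); sL=32/41, sR=160/313; mL=6736/12833, mR=1552/12833; mL+mR=8288/12833 → advance +1; mR−mL=-5184/12833 → turn -1·90°

0 160/221 160/137 4240/30277 24400/30277 0 -1 N
1 8/13 5/4 -1/104 49/52 0 0 W
2 160/169 32/53 5776/8957 1168/8957 -1 0 S
3 80/153 80/81 40/1377 1000/1377 -1 -1 W
4 32/41 160/313 6736/12833 1552/12833 -2 -1 S
final -2 -2 W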